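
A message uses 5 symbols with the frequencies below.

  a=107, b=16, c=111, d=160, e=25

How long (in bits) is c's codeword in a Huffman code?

2

Huffman merges, smallest pair first:
combine b(16), e(25) → 41
combine 41, a(107) → 148
combine c(111), 148 → 259
combine d(160), 259 → 419
The subtree containing c is merged 2 times, so code length = 2.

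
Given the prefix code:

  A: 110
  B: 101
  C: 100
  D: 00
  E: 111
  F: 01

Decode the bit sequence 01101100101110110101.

Read left to right; each codeword is recognised as soon as it completes (prefix code):
  01→F | 101→B | 100→C | 101→B | 110→A | 110→A | 101→B
Decoded message: FBCBAAB

FBCBAAB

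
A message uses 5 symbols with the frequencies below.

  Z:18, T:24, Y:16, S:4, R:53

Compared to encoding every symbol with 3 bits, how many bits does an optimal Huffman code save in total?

110

Fixed-length: 3 bits × 115 symbols = 345 bits.
Huffman merges:
combine S(4), Y(16) → 20
combine Z(18), 20 → 38
combine T(24), 38 → 62
combine R(53), 62 → 115
Huffman total = 20 + 38 + 62 + 115 = 235 bits.
Saving = 345 − 235 = 110 bits.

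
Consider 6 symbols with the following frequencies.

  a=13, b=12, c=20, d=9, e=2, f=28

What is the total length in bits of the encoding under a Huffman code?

Greedily combine the two least-frequent nodes:
combine e(2), d(9) → 11
combine 11, b(12) → 23
combine a(13), c(20) → 33
combine 23, f(28) → 51
combine 33, 51 → 84
The encoded length is the sum of every internal node's weight: 11 + 23 + 33 + 51 + 84 = 202 bits.

202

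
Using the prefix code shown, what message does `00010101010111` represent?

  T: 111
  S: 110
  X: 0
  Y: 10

XXXYYYYT

Read left to right; each codeword is recognised as soon as it completes (prefix code):
  0→X | 0→X | 0→X | 10→Y | 10→Y | 10→Y | 10→Y | 111→T
Decoded message: XXXYYYYT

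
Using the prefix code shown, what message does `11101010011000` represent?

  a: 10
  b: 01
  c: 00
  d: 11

daaabac

Read left to right; each codeword is recognised as soon as it completes (prefix code):
  11→d | 10→a | 10→a | 10→a | 01→b | 10→a | 00→c
Decoded message: daaabac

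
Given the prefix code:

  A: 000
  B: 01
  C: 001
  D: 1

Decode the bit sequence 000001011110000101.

Read left to right; each codeword is recognised as soon as it completes (prefix code):
  000→A | 001→C | 01→B | 1→D | 1→D | 1→D | 000→A | 01→B | 01→B
Decoded message: ACBDDDABB

ACBDDDABB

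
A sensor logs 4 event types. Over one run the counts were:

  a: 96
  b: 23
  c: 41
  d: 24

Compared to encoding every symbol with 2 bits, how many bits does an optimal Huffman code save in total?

Fixed-length: 2 bits × 184 symbols = 368 bits.
Huffman merges:
b(23) + d(24) → 47
c(41) + 47 → 88
88 + a(96) → 184
Huffman total = 47 + 88 + 184 = 319 bits.
Saving = 368 − 319 = 49 bits.

49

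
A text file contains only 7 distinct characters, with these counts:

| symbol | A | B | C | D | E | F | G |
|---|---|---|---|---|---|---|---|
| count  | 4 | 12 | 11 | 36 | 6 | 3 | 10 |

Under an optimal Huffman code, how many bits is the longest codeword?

Merge the two lowest-weight nodes at each step:
F(3) + A(4) → 7
E(6) + 7 → 13
G(10) + C(11) → 21
B(12) + 13 → 25
21 + 25 → 46
D(36) + 46 → 82
The first pair merged (F, A) ends up deepest, at depth 5.

5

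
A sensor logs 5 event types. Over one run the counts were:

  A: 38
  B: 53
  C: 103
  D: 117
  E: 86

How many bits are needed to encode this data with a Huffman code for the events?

Build the Huffman tree bottom-up:
combine A(38), B(53) → 91
combine E(86), 91 → 177
combine C(103), D(117) → 220
combine 177, 220 → 397
Each symbol's bit-cost is frequency × depth; summing gives 885 bits (equivalently 91 + 177 + 220 + 397).

885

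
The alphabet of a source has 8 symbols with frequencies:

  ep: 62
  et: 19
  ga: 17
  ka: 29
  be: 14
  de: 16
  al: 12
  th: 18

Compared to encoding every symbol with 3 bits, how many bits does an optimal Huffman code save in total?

36

Fixed-length: 3 bits × 187 symbols = 561 bits.
Huffman merges:
al(12) + be(14) → 26
de(16) + ga(17) → 33
th(18) + et(19) → 37
26 + ka(29) → 55
33 + 37 → 70
55 + ep(62) → 117
70 + 117 → 187
Huffman total = 26 + 33 + 37 + 55 + 70 + 117 + 187 = 525 bits.
Saving = 561 − 525 = 36 bits.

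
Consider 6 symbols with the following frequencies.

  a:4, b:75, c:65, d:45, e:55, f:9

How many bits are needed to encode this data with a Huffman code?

Merge the two smallest weights repeatedly:
merge a(4) and f(9): 13
merge 13 and d(45): 58
merge e(55) and 58: 113
merge c(65) and b(75): 140
merge 113 and 140: 253
Each symbol's bit-cost is frequency × depth; summing gives 577 bits (equivalently 13 + 58 + 113 + 140 + 253).

577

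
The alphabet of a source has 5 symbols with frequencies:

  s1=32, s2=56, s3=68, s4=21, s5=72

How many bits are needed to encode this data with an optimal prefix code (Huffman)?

Merge the two smallest weights repeatedly:
combine s4(21), s1(32) → 53
combine 53, s2(56) → 109
combine s3(68), s5(72) → 140
combine 109, 140 → 249
The encoded length is the sum of every internal node's weight: 53 + 109 + 140 + 249 = 551 bits.

551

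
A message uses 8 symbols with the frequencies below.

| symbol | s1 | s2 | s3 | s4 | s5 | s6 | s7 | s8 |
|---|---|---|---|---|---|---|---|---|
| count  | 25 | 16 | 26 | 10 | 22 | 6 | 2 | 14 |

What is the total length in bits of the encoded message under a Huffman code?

Build the Huffman tree bottom-up:
s7(2) + s6(6) → 8
8 + s4(10) → 18
s8(14) + s2(16) → 30
18 + s5(22) → 40
s1(25) + s3(26) → 51
30 + 40 → 70
51 + 70 → 121
Each symbol's bit-cost is frequency × depth; summing gives 338 bits (equivalently 8 + 18 + 30 + 40 + 51 + 70 + 121).

338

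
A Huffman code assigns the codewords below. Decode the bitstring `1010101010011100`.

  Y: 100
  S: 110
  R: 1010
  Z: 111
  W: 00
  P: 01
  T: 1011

RRYZW

Read left to right; each codeword is recognised as soon as it completes (prefix code):
  1010→R | 1010→R | 100→Y | 111→Z | 00→W
Decoded message: RRYZW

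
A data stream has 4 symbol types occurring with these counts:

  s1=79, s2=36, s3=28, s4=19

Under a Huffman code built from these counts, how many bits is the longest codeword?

Merge the two lowest-weight nodes at each step:
combine s4(19), s3(28) → 47
combine s2(36), 47 → 83
combine s1(79), 83 → 162
Maximum depth reached is 3.

3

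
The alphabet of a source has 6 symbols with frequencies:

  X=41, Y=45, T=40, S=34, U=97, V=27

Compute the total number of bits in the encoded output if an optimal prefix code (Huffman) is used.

710

Build the Huffman tree bottom-up:
V(27) + S(34) → 61
T(40) + X(41) → 81
Y(45) + 61 → 106
81 + U(97) → 178
106 + 178 → 284
The encoded length is the sum of every internal node's weight: 61 + 81 + 106 + 178 + 284 = 710 bits.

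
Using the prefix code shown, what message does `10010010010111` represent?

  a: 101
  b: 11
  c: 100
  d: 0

cccab

Read left to right; each codeword is recognised as soon as it completes (prefix code):
  100→c | 100→c | 100→c | 101→a | 11→b
Decoded message: cccab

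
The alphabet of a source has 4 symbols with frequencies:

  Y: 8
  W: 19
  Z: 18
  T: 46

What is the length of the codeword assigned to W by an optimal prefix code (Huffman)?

2

Repeatedly merge the two smallest:
Y(8) + Z(18) → 26
W(19) + 26 → 45
45 + T(46) → 91
W sits 2 levels below the root, so its codeword is 2 bits.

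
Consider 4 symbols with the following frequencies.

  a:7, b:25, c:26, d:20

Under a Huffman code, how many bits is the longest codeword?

2

Merge the two lowest-weight nodes at each step:
combine a(7), d(20) → 27
combine b(25), c(26) → 51
combine 27, 51 → 78
The rarest symbols sit at the bottom; the longest codeword is 2 bits.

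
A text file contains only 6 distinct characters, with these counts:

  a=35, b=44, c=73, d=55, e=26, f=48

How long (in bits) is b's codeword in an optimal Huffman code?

3

Repeatedly merge the two smallest:
combine e(26), a(35) → 61
combine b(44), f(48) → 92
combine d(55), 61 → 116
combine c(73), 92 → 165
combine 116, 165 → 281
b sits 3 levels below the root, so its codeword is 3 bits.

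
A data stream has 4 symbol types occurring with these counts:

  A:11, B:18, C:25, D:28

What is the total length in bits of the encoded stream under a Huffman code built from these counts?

Merge the two smallest weights repeatedly:
combine A(11), B(18) → 29
combine C(25), D(28) → 53
combine 29, 53 → 82
The encoded length is the sum of every internal node's weight: 29 + 53 + 82 = 164 bits.

164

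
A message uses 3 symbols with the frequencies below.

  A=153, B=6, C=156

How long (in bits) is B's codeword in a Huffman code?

Build the tree from the bottom:
combine B(6), A(153) → 159
combine C(156), 159 → 315
The subtree containing B is merged 2 times, so code length = 2.

2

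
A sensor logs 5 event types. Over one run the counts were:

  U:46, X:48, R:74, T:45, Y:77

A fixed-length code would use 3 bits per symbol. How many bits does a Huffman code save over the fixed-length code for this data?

Fixed-length: 3 bits × 290 symbols = 870 bits.
Huffman merges:
merge T(45) and U(46): 91
merge X(48) and R(74): 122
merge Y(77) and 91: 168
merge 122 and 168: 290
Huffman total = 91 + 122 + 168 + 290 = 671 bits.
Saving = 870 − 671 = 199 bits.

199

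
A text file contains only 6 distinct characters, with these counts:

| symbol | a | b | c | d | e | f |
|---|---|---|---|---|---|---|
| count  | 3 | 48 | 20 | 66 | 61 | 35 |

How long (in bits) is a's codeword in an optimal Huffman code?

4

Build the tree from the bottom:
merge a(3) and c(20): 23
merge 23 and f(35): 58
merge b(48) and 58: 106
merge e(61) and d(66): 127
merge 106 and 127: 233
The subtree containing a is merged 4 times, so code length = 4.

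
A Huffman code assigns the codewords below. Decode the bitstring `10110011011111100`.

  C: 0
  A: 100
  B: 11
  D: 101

Read left to right; each codeword is recognised as soon as it completes (prefix code):
  101→D | 100→A | 11→B | 0→C | 11→B | 11→B | 11→B | 0→C | 0→C
Decoded message: DABCBBBCC

DABCBBBCC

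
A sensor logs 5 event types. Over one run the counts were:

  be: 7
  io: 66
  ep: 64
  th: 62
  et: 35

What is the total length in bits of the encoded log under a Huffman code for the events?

510

Greedily combine the two least-frequent nodes:
be(7) + et(35) → 42
42 + th(62) → 104
ep(64) + io(66) → 130
104 + 130 → 234
Total encoded bits = sum of merged weights = 42 + 104 + 130 + 234 = 510.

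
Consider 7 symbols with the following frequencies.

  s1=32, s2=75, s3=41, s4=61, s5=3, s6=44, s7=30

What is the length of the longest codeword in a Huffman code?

Merge the two lowest-weight nodes at each step:
s5(3) + s7(30) → 33
s1(32) + 33 → 65
s3(41) + s6(44) → 85
s4(61) + 65 → 126
s2(75) + 85 → 160
126 + 160 → 286
The first pair merged (s5, s7) ends up deepest, at depth 4.

4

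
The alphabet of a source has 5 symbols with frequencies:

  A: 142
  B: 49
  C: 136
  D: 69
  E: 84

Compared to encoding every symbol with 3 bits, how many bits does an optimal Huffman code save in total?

Fixed-length: 3 bits × 480 symbols = 1440 bits.
Huffman merges:
merge B(49) and D(69): 118
merge E(84) and 118: 202
merge C(136) and A(142): 278
merge 202 and 278: 480
Huffman total = 118 + 202 + 278 + 480 = 1078 bits.
Saving = 1440 − 1078 = 362 bits.

362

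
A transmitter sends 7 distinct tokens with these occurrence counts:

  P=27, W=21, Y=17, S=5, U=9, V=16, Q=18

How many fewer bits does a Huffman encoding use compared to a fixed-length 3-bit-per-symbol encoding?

Fixed-length: 3 bits × 113 symbols = 339 bits.
Huffman merges:
merge S(5) and U(9): 14
merge 14 and V(16): 30
merge Y(17) and Q(18): 35
merge W(21) and P(27): 48
merge 30 and 35: 65
merge 48 and 65: 113
Huffman total = 14 + 30 + 35 + 48 + 65 + 113 = 305 bits.
Saving = 339 − 305 = 34 bits.

34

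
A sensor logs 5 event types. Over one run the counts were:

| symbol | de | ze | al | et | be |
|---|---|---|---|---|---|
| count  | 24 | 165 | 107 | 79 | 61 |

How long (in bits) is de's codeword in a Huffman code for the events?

4

Repeatedly merge the two smallest:
de(24) + be(61) → 85
et(79) + 85 → 164
al(107) + 164 → 271
ze(165) + 271 → 436
de sits 4 levels below the root, so its codeword is 4 bits.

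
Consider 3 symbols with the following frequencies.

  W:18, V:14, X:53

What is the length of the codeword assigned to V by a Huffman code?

2

Huffman merges, smallest pair first:
merge V(14) and W(18): 32
merge 32 and X(53): 85
The subtree containing V is merged 2 times, so code length = 2.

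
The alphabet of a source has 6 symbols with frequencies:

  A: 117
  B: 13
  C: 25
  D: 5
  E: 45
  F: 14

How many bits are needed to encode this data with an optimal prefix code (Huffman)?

Greedily combine the two least-frequent nodes:
combine D(5), B(13) → 18
combine F(14), 18 → 32
combine C(25), 32 → 57
combine E(45), 57 → 102
combine 102, A(117) → 219
Each symbol's bit-cost is frequency × depth; summing gives 428 bits (equivalently 18 + 32 + 57 + 102 + 219).

428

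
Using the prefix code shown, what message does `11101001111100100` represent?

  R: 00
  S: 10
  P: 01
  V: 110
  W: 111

WPRWVPR

Read left to right; each codeword is recognised as soon as it completes (prefix code):
  111→W | 01→P | 00→R | 111→W | 110→V | 01→P | 00→R
Decoded message: WPRWVPR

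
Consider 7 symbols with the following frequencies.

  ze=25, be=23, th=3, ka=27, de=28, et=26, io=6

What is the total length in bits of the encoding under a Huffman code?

Merge the two smallest weights repeatedly:
th(3) + io(6) → 9
9 + be(23) → 32
ze(25) + et(26) → 51
ka(27) + de(28) → 55
32 + 51 → 83
55 + 83 → 138
Each symbol's bit-cost is frequency × depth; summing gives 368 bits (equivalently 9 + 32 + 51 + 55 + 83 + 138).

368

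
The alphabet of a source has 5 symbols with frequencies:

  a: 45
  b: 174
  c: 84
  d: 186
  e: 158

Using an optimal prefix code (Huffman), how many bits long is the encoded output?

Merge the two smallest weights repeatedly:
a(45) + c(84) → 129
129 + e(158) → 287
b(174) + d(186) → 360
287 + 360 → 647
The encoded length is the sum of every internal node's weight: 129 + 287 + 360 + 647 = 1423 bits.

1423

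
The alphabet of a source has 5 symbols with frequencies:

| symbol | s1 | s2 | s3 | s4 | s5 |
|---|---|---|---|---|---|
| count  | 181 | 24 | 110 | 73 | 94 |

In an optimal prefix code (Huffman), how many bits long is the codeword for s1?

Huffman merges, smallest pair first:
merge s2(24) and s4(73): 97
merge s5(94) and 97: 191
merge s3(110) and s1(181): 291
merge 191 and 291: 482
The subtree containing s1 is merged 2 times, so code length = 2.

2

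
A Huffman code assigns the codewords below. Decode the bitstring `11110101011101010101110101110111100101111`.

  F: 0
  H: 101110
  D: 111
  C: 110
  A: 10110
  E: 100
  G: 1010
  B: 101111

DGHGHHDEB

Read left to right; each codeword is recognised as soon as it completes (prefix code):
  111→D | 1010→G | 101110→H | 1010→G | 101110→H | 101110→H | 111→D | 100→E | 101111→B
Decoded message: DGHGHHDEB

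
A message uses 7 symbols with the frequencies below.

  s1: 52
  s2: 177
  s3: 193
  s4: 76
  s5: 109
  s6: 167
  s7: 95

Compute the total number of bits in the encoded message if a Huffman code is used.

2365

Build the Huffman tree bottom-up:
merge s1(52) and s4(76): 128
merge s7(95) and s5(109): 204
merge 128 and s6(167): 295
merge s2(177) and s3(193): 370
merge 204 and 295: 499
merge 370 and 499: 869
Total encoded bits = sum of merged weights = 128 + 204 + 295 + 370 + 499 + 869 = 2365.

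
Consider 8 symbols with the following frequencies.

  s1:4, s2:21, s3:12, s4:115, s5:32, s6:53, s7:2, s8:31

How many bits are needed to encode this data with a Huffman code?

643

Merge the two smallest weights repeatedly:
combine s7(2), s1(4) → 6
combine 6, s3(12) → 18
combine 18, s2(21) → 39
combine s8(31), s5(32) → 63
combine 39, s6(53) → 92
combine 63, 92 → 155
combine s4(115), 155 → 270
The encoded length is the sum of every internal node's weight: 6 + 18 + 39 + 63 + 92 + 155 + 270 = 643 bits.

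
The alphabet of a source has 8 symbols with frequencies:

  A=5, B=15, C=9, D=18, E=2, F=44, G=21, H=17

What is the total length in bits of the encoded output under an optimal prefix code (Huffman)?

351

Merge the two smallest weights repeatedly:
merge E(2) and A(5): 7
merge 7 and C(9): 16
merge B(15) and 16: 31
merge H(17) and D(18): 35
merge G(21) and 31: 52
merge 35 and F(44): 79
merge 52 and 79: 131
Each symbol's bit-cost is frequency × depth; summing gives 351 bits (equivalently 7 + 16 + 31 + 35 + 52 + 79 + 131).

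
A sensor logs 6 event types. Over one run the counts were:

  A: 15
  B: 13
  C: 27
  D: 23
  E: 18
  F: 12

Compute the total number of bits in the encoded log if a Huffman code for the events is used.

274

Build the Huffman tree bottom-up:
merge F(12) and B(13): 25
merge A(15) and E(18): 33
merge D(23) and 25: 48
merge C(27) and 33: 60
merge 48 and 60: 108
Each symbol's bit-cost is frequency × depth; summing gives 274 bits (equivalently 25 + 33 + 48 + 60 + 108).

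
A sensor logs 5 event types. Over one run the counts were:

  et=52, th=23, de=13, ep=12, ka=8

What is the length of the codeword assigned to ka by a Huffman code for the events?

Repeatedly merge the two smallest:
merge ka(8) and ep(12): 20
merge de(13) and 20: 33
merge th(23) and 33: 56
merge et(52) and 56: 108
ka sits 4 levels below the root, so its codeword is 4 bits.

4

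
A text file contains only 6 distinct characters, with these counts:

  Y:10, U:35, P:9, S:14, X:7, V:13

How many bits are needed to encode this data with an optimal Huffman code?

210

Build the Huffman tree bottom-up:
merge X(7) and P(9): 16
merge Y(10) and V(13): 23
merge S(14) and 16: 30
merge 23 and 30: 53
merge U(35) and 53: 88
Each symbol's bit-cost is frequency × depth; summing gives 210 bits (equivalently 16 + 23 + 30 + 53 + 88).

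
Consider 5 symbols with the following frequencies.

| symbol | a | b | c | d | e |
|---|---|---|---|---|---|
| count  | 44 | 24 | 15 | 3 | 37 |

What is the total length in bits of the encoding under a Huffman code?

262

Merge the two smallest weights repeatedly:
d(3) + c(15) → 18
18 + b(24) → 42
e(37) + 42 → 79
a(44) + 79 → 123
The encoded length is the sum of every internal node's weight: 18 + 42 + 79 + 123 = 262 bits.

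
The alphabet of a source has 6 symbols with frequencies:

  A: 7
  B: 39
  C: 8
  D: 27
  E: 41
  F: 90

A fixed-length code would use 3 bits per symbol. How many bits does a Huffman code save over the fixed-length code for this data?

165

Fixed-length: 3 bits × 212 symbols = 636 bits.
Huffman merges:
A(7) + C(8) → 15
15 + D(27) → 42
B(39) + E(41) → 80
42 + 80 → 122
F(90) + 122 → 212
Huffman total = 15 + 42 + 80 + 122 + 212 = 471 bits.
Saving = 636 − 471 = 165 bits.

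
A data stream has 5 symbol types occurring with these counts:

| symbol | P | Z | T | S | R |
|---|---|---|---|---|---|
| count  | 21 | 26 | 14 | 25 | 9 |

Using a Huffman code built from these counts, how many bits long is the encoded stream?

213

Build the Huffman tree bottom-up:
merge R(9) and T(14): 23
merge P(21) and 23: 44
merge S(25) and Z(26): 51
merge 44 and 51: 95
The encoded length is the sum of every internal node's weight: 23 + 44 + 51 + 95 = 213 bits.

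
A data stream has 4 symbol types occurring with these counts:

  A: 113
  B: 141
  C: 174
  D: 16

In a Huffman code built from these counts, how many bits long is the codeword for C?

Repeatedly merge the two smallest:
merge D(16) and A(113): 129
merge 129 and B(141): 270
merge C(174) and 270: 444
C is a child of the root — depth 1, so its codeword is a single bit.

1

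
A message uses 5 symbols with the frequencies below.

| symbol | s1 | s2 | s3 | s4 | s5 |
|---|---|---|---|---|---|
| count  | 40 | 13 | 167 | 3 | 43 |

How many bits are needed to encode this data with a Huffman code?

Merge the two smallest weights repeatedly:
combine s4(3), s2(13) → 16
combine 16, s1(40) → 56
combine s5(43), 56 → 99
combine 99, s3(167) → 266
The encoded length is the sum of every internal node's weight: 16 + 56 + 99 + 266 = 437 bits.

437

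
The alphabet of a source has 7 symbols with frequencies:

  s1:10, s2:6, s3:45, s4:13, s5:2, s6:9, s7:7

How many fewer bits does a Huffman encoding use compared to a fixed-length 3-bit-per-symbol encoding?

Fixed-length: 3 bits × 92 symbols = 276 bits.
Huffman merges:
combine s5(2), s2(6) → 8
combine s7(7), 8 → 15
combine s6(9), s1(10) → 19
combine s4(13), 15 → 28
combine 19, 28 → 47
combine s3(45), 47 → 92
Huffman total = 8 + 15 + 19 + 28 + 47 + 92 = 209 bits.
Saving = 276 − 209 = 67 bits.

67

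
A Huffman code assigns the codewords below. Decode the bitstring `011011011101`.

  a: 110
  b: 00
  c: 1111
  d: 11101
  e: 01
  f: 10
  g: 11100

efad

Read left to right; each codeword is recognised as soon as it completes (prefix code):
  01→e | 10→f | 110→a | 11101→d
Decoded message: efad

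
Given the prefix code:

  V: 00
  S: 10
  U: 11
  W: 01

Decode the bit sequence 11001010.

UVSS

Read left to right; each codeword is recognised as soon as it completes (prefix code):
  11→U | 00→V | 10→S | 10→S
Decoded message: UVSS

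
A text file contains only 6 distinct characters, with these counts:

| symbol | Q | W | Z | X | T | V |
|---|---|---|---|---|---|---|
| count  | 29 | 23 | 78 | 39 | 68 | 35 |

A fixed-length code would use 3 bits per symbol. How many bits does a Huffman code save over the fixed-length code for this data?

Fixed-length: 3 bits × 272 symbols = 816 bits.
Huffman merges:
W(23) + Q(29) → 52
V(35) + X(39) → 74
52 + T(68) → 120
74 + Z(78) → 152
120 + 152 → 272
Huffman total = 52 + 74 + 120 + 152 + 272 = 670 bits.
Saving = 816 − 670 = 146 bits.

146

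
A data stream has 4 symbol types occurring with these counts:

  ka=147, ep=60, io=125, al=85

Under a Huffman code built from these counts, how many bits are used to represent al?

3

Repeatedly merge the two smallest:
ep(60) + al(85) → 145
io(125) + 145 → 270
ka(147) + 270 → 417
al sits 3 levels below the root, so its codeword is 3 bits.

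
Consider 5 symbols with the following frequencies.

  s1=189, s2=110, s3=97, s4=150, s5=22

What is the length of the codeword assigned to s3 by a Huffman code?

3

Huffman merges, smallest pair first:
merge s5(22) and s3(97): 119
merge s2(110) and 119: 229
merge s4(150) and s1(189): 339
merge 229 and 339: 568
s3 sits 3 levels below the root, so its codeword is 3 bits.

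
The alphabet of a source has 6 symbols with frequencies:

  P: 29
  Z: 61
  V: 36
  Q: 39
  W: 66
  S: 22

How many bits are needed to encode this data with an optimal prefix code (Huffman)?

Build the Huffman tree bottom-up:
merge S(22) and P(29): 51
merge V(36) and Q(39): 75
merge 51 and Z(61): 112
merge W(66) and 75: 141
merge 112 and 141: 253
Total encoded bits = sum of merged weights = 51 + 75 + 112 + 141 + 253 = 632.

632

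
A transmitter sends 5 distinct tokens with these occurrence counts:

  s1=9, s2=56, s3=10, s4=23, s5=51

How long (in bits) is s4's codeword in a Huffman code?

3

Repeatedly merge the two smallest:
combine s1(9), s3(10) → 19
combine 19, s4(23) → 42
combine 42, s5(51) → 93
combine s2(56), 93 → 149
The subtree containing s4 is merged 3 times, so code length = 3.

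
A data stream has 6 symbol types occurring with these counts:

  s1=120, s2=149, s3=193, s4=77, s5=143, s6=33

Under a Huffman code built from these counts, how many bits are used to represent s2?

2

Build the tree from the bottom:
s6(33) + s4(77) → 110
110 + s1(120) → 230
s5(143) + s2(149) → 292
s3(193) + 230 → 423
292 + 423 → 715
s2's leaf is at depth 2, giving a 2-bit codeword.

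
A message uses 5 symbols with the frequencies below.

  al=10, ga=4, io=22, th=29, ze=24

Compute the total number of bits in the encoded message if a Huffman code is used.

Build the Huffman tree bottom-up:
combine ga(4), al(10) → 14
combine 14, io(22) → 36
combine ze(24), th(29) → 53
combine 36, 53 → 89
The encoded length is the sum of every internal node's weight: 14 + 36 + 53 + 89 = 192 bits.

192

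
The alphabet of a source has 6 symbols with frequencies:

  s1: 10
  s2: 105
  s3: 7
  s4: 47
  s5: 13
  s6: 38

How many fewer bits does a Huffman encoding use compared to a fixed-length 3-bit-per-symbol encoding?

Fixed-length: 3 bits × 220 symbols = 660 bits.
Huffman merges:
merge s3(7) and s1(10): 17
merge s5(13) and 17: 30
merge 30 and s6(38): 68
merge s4(47) and 68: 115
merge s2(105) and 115: 220
Huffman total = 17 + 30 + 68 + 115 + 220 = 450 bits.
Saving = 660 − 450 = 210 bits.

210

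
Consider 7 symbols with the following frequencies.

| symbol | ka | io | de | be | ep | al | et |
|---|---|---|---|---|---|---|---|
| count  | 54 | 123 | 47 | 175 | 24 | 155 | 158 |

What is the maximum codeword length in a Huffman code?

5

Merge the two lowest-weight nodes at each step:
merge ep(24) and de(47): 71
merge ka(54) and 71: 125
merge io(123) and 125: 248
merge al(155) and et(158): 313
merge be(175) and 248: 423
merge 313 and 423: 736
The first pair merged (ep, de) ends up deepest, at depth 5.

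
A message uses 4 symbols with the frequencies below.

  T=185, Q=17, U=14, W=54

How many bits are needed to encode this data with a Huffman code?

386

Build the Huffman tree bottom-up:
combine U(14), Q(17) → 31
combine 31, W(54) → 85
combine 85, T(185) → 270
Total encoded bits = sum of merged weights = 31 + 85 + 270 = 386.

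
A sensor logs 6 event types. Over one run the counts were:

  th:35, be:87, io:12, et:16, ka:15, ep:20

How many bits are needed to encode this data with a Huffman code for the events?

Greedily combine the two least-frequent nodes:
combine io(12), ka(15) → 27
combine et(16), ep(20) → 36
combine 27, th(35) → 62
combine 36, 62 → 98
combine be(87), 98 → 185
The encoded length is the sum of every internal node's weight: 27 + 36 + 62 + 98 + 185 = 408 bits.

408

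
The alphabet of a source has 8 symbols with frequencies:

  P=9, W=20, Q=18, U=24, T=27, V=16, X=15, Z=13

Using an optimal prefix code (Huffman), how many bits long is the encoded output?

421

Greedily combine the two least-frequent nodes:
combine P(9), Z(13) → 22
combine X(15), V(16) → 31
combine Q(18), W(20) → 38
combine 22, U(24) → 46
combine T(27), 31 → 58
combine 38, 46 → 84
combine 58, 84 → 142
The encoded length is the sum of every internal node's weight: 22 + 31 + 38 + 46 + 58 + 84 + 142 = 421 bits.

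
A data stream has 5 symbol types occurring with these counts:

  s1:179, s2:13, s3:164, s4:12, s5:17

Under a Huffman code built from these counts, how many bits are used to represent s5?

Build the tree from the bottom:
merge s4(12) and s2(13): 25
merge s5(17) and 25: 42
merge 42 and s3(164): 206
merge s1(179) and 206: 385
s5's leaf is at depth 3, giving a 3-bit codeword.

3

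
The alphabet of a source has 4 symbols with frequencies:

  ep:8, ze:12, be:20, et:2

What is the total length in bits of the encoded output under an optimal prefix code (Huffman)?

74

Greedily combine the two least-frequent nodes:
combine et(2), ep(8) → 10
combine 10, ze(12) → 22
combine be(20), 22 → 42
The encoded length is the sum of every internal node's weight: 10 + 22 + 42 = 74 bits.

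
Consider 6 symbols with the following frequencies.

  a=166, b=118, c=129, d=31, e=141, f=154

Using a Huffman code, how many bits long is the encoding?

1897

Build the Huffman tree bottom-up:
merge d(31) and b(118): 149
merge c(129) and e(141): 270
merge 149 and f(154): 303
merge a(166) and 270: 436
merge 303 and 436: 739
The encoded length is the sum of every internal node's weight: 149 + 270 + 303 + 436 + 739 = 1897 bits.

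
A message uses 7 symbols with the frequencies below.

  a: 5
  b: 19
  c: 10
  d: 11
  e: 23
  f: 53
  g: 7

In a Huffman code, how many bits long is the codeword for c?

4

Build the tree from the bottom:
merge a(5) and g(7): 12
merge c(10) and d(11): 21
merge 12 and b(19): 31
merge 21 and e(23): 44
merge 31 and 44: 75
merge f(53) and 75: 128
c sits 4 levels below the root, so its codeword is 4 bits.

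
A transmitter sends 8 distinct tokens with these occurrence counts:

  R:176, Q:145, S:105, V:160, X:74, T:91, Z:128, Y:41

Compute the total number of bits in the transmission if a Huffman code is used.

2699

Merge the two smallest weights repeatedly:
merge Y(41) and X(74): 115
merge T(91) and S(105): 196
merge 115 and Z(128): 243
merge Q(145) and V(160): 305
merge R(176) and 196: 372
merge 243 and 305: 548
merge 372 and 548: 920
Total encoded bits = sum of merged weights = 115 + 196 + 243 + 305 + 372 + 548 + 920 = 2699.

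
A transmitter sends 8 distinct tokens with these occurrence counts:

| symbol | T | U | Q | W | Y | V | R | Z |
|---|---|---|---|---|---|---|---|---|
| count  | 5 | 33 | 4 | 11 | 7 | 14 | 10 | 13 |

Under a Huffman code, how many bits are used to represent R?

3

Repeatedly merge the two smallest:
combine Q(4), T(5) → 9
combine Y(7), 9 → 16
combine R(10), W(11) → 21
combine Z(13), V(14) → 27
combine 16, 21 → 37
combine 27, U(33) → 60
combine 37, 60 → 97
The subtree containing R is merged 3 times, so code length = 3.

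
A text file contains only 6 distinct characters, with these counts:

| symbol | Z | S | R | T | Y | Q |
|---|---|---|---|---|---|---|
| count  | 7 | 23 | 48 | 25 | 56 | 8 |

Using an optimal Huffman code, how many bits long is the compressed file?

Build the Huffman tree bottom-up:
Z(7) + Q(8) → 15
15 + S(23) → 38
T(25) + 38 → 63
R(48) + Y(56) → 104
63 + 104 → 167
Each symbol's bit-cost is frequency × depth; summing gives 387 bits (equivalently 15 + 38 + 63 + 104 + 167).

387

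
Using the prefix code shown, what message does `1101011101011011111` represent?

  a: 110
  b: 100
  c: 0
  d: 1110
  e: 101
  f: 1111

Read left to right; each codeword is recognised as soon as it completes (prefix code):
  110→a | 101→e | 110→a | 101→e | 101→e | 1111→f
Decoded message: aeaeef

aeaeef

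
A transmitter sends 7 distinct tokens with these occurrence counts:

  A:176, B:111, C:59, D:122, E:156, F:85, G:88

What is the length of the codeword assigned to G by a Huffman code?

3

Build the tree from the bottom:
C(59) + F(85) → 144
G(88) + B(111) → 199
D(122) + 144 → 266
E(156) + A(176) → 332
199 + 266 → 465
332 + 465 → 797
The subtree containing G is merged 3 times, so code length = 3.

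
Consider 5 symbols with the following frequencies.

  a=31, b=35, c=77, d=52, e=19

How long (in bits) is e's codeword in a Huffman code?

Repeatedly merge the two smallest:
merge e(19) and a(31): 50
merge b(35) and 50: 85
merge d(52) and c(77): 129
merge 85 and 129: 214
The subtree containing e is merged 3 times, so code length = 3.

3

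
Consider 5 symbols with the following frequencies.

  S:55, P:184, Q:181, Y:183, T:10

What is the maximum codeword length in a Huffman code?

Merge the two lowest-weight nodes at each step:
combine T(10), S(55) → 65
combine 65, Q(181) → 246
combine Y(183), P(184) → 367
combine 246, 367 → 613
The first pair merged (T, S) ends up deepest, at depth 3.

3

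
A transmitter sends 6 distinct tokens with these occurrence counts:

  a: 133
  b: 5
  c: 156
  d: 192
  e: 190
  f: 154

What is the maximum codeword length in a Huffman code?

Merge the two lowest-weight nodes at each step:
b(5) + a(133) → 138
138 + f(154) → 292
c(156) + e(190) → 346
d(192) + 292 → 484
346 + 484 → 830
The rarest symbols sit at the bottom; the longest codeword is 4 bits.

4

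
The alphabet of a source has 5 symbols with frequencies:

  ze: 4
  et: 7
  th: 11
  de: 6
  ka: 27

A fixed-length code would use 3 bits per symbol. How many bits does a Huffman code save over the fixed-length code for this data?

55

Fixed-length: 3 bits × 55 symbols = 165 bits.
Huffman merges:
combine ze(4), de(6) → 10
combine et(7), 10 → 17
combine th(11), 17 → 28
combine ka(27), 28 → 55
Huffman total = 10 + 17 + 28 + 55 = 110 bits.
Saving = 165 − 110 = 55 bits.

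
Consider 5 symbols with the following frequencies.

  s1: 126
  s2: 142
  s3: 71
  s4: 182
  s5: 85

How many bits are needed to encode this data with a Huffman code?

1368

Build the Huffman tree bottom-up:
merge s3(71) and s5(85): 156
merge s1(126) and s2(142): 268
merge 156 and s4(182): 338
merge 268 and 338: 606
Total encoded bits = sum of merged weights = 156 + 268 + 338 + 606 = 1368.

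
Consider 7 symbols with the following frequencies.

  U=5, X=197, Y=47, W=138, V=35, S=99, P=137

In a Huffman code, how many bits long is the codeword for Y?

4

Repeatedly merge the two smallest:
combine U(5), V(35) → 40
combine 40, Y(47) → 87
combine 87, S(99) → 186
combine P(137), W(138) → 275
combine 186, X(197) → 383
combine 275, 383 → 658
The subtree containing Y is merged 4 times, so code length = 4.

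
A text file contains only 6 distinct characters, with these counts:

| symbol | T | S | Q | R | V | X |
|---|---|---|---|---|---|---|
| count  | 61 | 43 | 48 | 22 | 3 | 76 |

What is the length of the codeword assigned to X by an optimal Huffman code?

2

Huffman merges, smallest pair first:
merge V(3) and R(22): 25
merge 25 and S(43): 68
merge Q(48) and T(61): 109
merge 68 and X(76): 144
merge 109 and 144: 253
The subtree containing X is merged 2 times, so code length = 2.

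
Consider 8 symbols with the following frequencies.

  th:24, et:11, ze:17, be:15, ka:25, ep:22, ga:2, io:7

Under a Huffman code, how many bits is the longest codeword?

Merge the two lowest-weight nodes at each step:
merge ga(2) and io(7): 9
merge 9 and et(11): 20
merge be(15) and ze(17): 32
merge 20 and ep(22): 42
merge th(24) and ka(25): 49
merge 32 and 42: 74
merge 49 and 74: 123
Maximum depth reached is 5.

5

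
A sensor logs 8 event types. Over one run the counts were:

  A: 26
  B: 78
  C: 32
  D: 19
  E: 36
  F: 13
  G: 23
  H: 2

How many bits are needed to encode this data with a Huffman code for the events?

Greedily combine the two least-frequent nodes:
merge H(2) and F(13): 15
merge 15 and D(19): 34
merge G(23) and A(26): 49
merge C(32) and 34: 66
merge E(36) and 49: 85
merge 66 and B(78): 144
merge 85 and 144: 229
Each symbol's bit-cost is frequency × depth; summing gives 622 bits (equivalently 15 + 34 + 49 + 66 + 85 + 144 + 229).

622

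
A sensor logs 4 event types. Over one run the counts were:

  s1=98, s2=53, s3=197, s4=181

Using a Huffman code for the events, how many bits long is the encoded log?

1012

Greedily combine the two least-frequent nodes:
s2(53) + s1(98) → 151
151 + s4(181) → 332
s3(197) + 332 → 529
The encoded length is the sum of every internal node's weight: 151 + 332 + 529 = 1012 bits.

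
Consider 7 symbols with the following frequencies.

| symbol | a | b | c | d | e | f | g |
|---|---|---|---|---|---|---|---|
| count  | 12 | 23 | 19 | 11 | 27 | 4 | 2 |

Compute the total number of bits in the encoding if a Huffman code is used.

248

Build the Huffman tree bottom-up:
combine g(2), f(4) → 6
combine 6, d(11) → 17
combine a(12), 17 → 29
combine c(19), b(23) → 42
combine e(27), 29 → 56
combine 42, 56 → 98
The encoded length is the sum of every internal node's weight: 6 + 17 + 29 + 42 + 56 + 98 = 248 bits.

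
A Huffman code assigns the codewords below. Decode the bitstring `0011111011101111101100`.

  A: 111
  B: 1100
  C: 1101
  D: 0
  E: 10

DDACCAEB

Read left to right; each codeword is recognised as soon as it completes (prefix code):
  0→D | 0→D | 111→A | 1101→C | 1101→C | 111→A | 10→E | 1100→B
Decoded message: DDACCAEB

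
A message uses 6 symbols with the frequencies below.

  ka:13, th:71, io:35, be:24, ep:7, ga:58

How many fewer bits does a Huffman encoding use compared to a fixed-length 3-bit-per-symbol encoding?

144

Fixed-length: 3 bits × 208 symbols = 624 bits.
Huffman merges:
ep(7) + ka(13) → 20
20 + be(24) → 44
io(35) + 44 → 79
ga(58) + th(71) → 129
79 + 129 → 208
Huffman total = 20 + 44 + 79 + 129 + 208 = 480 bits.
Saving = 624 − 480 = 144 bits.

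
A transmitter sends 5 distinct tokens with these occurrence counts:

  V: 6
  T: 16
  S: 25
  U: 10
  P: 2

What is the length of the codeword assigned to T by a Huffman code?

Repeatedly merge the two smallest:
P(2) + V(6) → 8
8 + U(10) → 18
T(16) + 18 → 34
S(25) + 34 → 59
T's leaf is at depth 2, giving a 2-bit codeword.

2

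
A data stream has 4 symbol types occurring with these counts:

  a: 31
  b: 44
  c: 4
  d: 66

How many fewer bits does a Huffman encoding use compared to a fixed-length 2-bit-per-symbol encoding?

31

Fixed-length: 2 bits × 145 symbols = 290 bits.
Huffman merges:
combine c(4), a(31) → 35
combine 35, b(44) → 79
combine d(66), 79 → 145
Huffman total = 35 + 79 + 145 = 259 bits.
Saving = 290 − 259 = 31 bits.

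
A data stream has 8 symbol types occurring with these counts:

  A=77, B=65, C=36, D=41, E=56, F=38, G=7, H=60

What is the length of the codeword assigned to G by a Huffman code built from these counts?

Huffman merges, smallest pair first:
combine G(7), C(36) → 43
combine F(38), D(41) → 79
combine 43, E(56) → 99
combine H(60), B(65) → 125
combine A(77), 79 → 156
combine 99, 125 → 224
combine 156, 224 → 380
G sits 4 levels below the root, so its codeword is 4 bits.

4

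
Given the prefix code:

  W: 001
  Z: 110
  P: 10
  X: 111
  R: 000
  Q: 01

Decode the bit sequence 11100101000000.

XWQRR

Read left to right; each codeword is recognised as soon as it completes (prefix code):
  111→X | 001→W | 01→Q | 000→R | 000→R
Decoded message: XWQRR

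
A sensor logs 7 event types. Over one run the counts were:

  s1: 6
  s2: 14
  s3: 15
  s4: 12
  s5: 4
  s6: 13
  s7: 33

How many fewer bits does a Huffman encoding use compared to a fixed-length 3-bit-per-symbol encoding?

38

Fixed-length: 3 bits × 97 symbols = 291 bits.
Huffman merges:
s5(4) + s1(6) → 10
10 + s4(12) → 22
s6(13) + s2(14) → 27
s3(15) + 22 → 37
27 + s7(33) → 60
37 + 60 → 97
Huffman total = 10 + 22 + 27 + 37 + 60 + 97 = 253 bits.
Saving = 291 − 253 = 38 bits.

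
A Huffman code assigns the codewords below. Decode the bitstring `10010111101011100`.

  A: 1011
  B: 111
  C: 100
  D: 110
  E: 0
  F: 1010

CADAC

Read left to right; each codeword is recognised as soon as it completes (prefix code):
  100→C | 1011→A | 110→D | 1011→A | 100→C
Decoded message: CADAC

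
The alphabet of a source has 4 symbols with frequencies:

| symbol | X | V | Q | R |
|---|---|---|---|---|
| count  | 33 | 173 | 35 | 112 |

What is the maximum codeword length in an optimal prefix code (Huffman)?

3

Merge the two lowest-weight nodes at each step:
combine X(33), Q(35) → 68
combine 68, R(112) → 180
combine V(173), 180 → 353
The rarest symbols sit at the bottom; the longest codeword is 3 bits.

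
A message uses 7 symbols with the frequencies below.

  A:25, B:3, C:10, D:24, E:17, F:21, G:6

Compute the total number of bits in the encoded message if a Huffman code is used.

276

Merge the two smallest weights repeatedly:
B(3) + G(6) → 9
9 + C(10) → 19
E(17) + 19 → 36
F(21) + D(24) → 45
A(25) + 36 → 61
45 + 61 → 106
The encoded length is the sum of every internal node's weight: 9 + 19 + 36 + 45 + 61 + 106 = 276 bits.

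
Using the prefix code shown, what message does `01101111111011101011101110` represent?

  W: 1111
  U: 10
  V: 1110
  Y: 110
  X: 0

XYWVVUVV

Read left to right; each codeword is recognised as soon as it completes (prefix code):
  0→X | 110→Y | 1111→W | 1110→V | 1110→V | 10→U | 1110→V | 1110→V
Decoded message: XYWVVUVV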